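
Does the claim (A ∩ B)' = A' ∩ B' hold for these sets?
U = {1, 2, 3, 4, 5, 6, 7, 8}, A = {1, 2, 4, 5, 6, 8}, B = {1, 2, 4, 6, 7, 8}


LHS: A ∩ B = {1, 2, 4, 6, 8}
(A ∩ B)' = U \ (A ∩ B) = {3, 5, 7}
A' = {3, 7}, B' = {3, 5}
Claimed RHS: A' ∩ B' = {3}
Identity is INVALID: LHS = {3, 5, 7} but the RHS claimed here equals {3}. The correct form is (A ∩ B)' = A' ∪ B'.

Identity is invalid: (A ∩ B)' = {3, 5, 7} but A' ∩ B' = {3}. The correct De Morgan law is (A ∩ B)' = A' ∪ B'.


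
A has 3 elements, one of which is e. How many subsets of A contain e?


Subsets of A containing e correspond to subsets of A \ {e}, which has 2 elements.
Count = 2^(n-1) = 2^2
= 4

Number of subsets containing e = 4


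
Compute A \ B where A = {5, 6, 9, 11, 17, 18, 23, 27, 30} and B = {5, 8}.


A \ B = elements in A but not in B
A = {5, 6, 9, 11, 17, 18, 23, 27, 30}
B = {5, 8}
Remove from A any elements in B
A \ B = {6, 9, 11, 17, 18, 23, 27, 30}

A \ B = {6, 9, 11, 17, 18, 23, 27, 30}


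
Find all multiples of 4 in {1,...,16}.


Checking each candidate:
Condition: multiples of 4 in {1,...,16}
Result = {4, 8, 12, 16}

{4, 8, 12, 16}


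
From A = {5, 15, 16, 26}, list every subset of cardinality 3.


|A| = 4, so A has C(4,3) = 4 subsets of size 3.
Enumerate by choosing 3 elements from A at a time:
{5, 15, 16}, {5, 15, 26}, {5, 16, 26}, {15, 16, 26}

3-element subsets (4 total): {5, 15, 16}, {5, 15, 26}, {5, 16, 26}, {15, 16, 26}


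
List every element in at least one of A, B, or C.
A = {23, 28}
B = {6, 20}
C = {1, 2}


A ∪ B = {6, 20, 23, 28}
(A ∪ B) ∪ C = {1, 2, 6, 20, 23, 28}

A ∪ B ∪ C = {1, 2, 6, 20, 23, 28}


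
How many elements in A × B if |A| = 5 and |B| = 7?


|A × B| = |A| × |B|
= 5 × 7
= 35

|A × B| = 35


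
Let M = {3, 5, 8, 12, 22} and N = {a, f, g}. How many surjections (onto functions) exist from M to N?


n = |M| = 5, k = |N| = 3. Surjections via inclusion-exclusion:
S(n,k) = Σ(-1)^i × C(k,i) × (k-i)^n, i=0 to k
i=0: (-1)^0×C(3,0)×3^5 = 243
i=1: (-1)^1×C(3,1)×2^5 = -96
i=2: (-1)^2×C(3,2)×1^5 = 3
i=3: (-1)^3×C(3,3)×0^5 = 0
Total = 150

Number of surjections = 150


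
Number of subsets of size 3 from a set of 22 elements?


C(n,k) = n! / (k!(n-k)!)
C(22,3) = 22! / (3!19!)
= 1540

C(22,3) = 1540


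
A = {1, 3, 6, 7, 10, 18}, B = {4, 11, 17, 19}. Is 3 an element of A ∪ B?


A = {1, 3, 6, 7, 10, 18}, B = {4, 11, 17, 19}
A ∪ B = all elements in A or B
A ∪ B = {1, 3, 4, 6, 7, 10, 11, 17, 18, 19}
Checking if 3 ∈ A ∪ B
3 is in A ∪ B → True

3 ∈ A ∪ B


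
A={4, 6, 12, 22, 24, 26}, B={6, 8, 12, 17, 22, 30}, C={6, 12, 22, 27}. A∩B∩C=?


A ∩ B = {6, 12, 22}
(A ∩ B) ∩ C = {6, 12, 22}

A ∩ B ∩ C = {6, 12, 22}


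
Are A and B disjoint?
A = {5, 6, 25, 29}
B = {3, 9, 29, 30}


Disjoint means A ∩ B = ∅.
A ∩ B = {29}
A ∩ B ≠ ∅, so A and B are NOT disjoint.

No, A and B are not disjoint (A ∩ B = {29})


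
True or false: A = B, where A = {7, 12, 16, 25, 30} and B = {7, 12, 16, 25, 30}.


Two sets are equal iff they have exactly the same elements.
A = {7, 12, 16, 25, 30}
B = {7, 12, 16, 25, 30}
Same elements → A = B

Yes, A = B


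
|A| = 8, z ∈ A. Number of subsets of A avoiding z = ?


Subsets of A avoiding z are subsets of A \ {z}, which has 7 elements.
Count = 2^(n-1) = 2^7
= 128

Number of subsets avoiding z = 128


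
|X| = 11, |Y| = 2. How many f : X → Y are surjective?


n = |X| = 11, k = |Y| = 2. Surjections via inclusion-exclusion:
S(n,k) = Σ(-1)^i × C(k,i) × (k-i)^n, i=0 to k
i=0: (-1)^0×C(2,0)×2^11 = 2048
i=1: (-1)^1×C(2,1)×1^11 = -2
i=2: (-1)^2×C(2,2)×0^11 = 0
Total = 2046

Number of surjections = 2046


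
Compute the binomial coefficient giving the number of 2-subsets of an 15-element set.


C(n,k) = n! / (k!(n-k)!)
C(15,2) = 15! / (2!13!)
= 105

C(15,2) = 105


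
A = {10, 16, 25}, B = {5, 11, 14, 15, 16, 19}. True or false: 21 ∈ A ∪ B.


A = {10, 16, 25}, B = {5, 11, 14, 15, 16, 19}
A ∪ B = all elements in A or B
A ∪ B = {5, 10, 11, 14, 15, 16, 19, 25}
Checking if 21 ∈ A ∪ B
21 is not in A ∪ B → False

21 ∉ A ∪ B


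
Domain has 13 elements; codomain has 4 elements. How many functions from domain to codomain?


Each of |A| = 13 inputs maps to any of |B| = 4 outputs.
# functions = |B|^|A| = 4^13
= 67108864

Number of functions = 67108864


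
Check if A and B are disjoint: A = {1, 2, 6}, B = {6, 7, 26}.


Disjoint means A ∩ B = ∅.
A ∩ B = {6}
A ∩ B ≠ ∅, so A and B are NOT disjoint.

No, A and B are not disjoint (A ∩ B = {6})


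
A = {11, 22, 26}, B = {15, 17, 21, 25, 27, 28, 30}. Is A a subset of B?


A ⊆ B means every element of A is in B.
Elements in A not in B: {11, 22, 26}
So A ⊄ B.

No, A ⊄ B


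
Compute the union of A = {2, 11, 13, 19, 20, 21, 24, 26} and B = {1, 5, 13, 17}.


A ∪ B = all elements in A or B (or both)
A = {2, 11, 13, 19, 20, 21, 24, 26}
B = {1, 5, 13, 17}
A ∪ B = {1, 2, 5, 11, 13, 17, 19, 20, 21, 24, 26}

A ∪ B = {1, 2, 5, 11, 13, 17, 19, 20, 21, 24, 26}


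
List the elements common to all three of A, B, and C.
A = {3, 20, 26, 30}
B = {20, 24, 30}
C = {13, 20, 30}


A ∩ B = {20, 30}
(A ∩ B) ∩ C = {20, 30}

A ∩ B ∩ C = {20, 30}


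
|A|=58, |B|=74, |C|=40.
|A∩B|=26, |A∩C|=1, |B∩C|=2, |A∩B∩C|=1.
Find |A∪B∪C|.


|A∪B∪C| = |A|+|B|+|C| - |A∩B|-|A∩C|-|B∩C| + |A∩B∩C|
= 58+74+40 - 26-1-2 + 1
= 172 - 29 + 1
= 144

|A ∪ B ∪ C| = 144


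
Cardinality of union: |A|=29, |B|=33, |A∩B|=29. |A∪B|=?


|A ∪ B| = |A| + |B| - |A ∩ B|
= 29 + 33 - 29
= 33

|A ∪ B| = 33


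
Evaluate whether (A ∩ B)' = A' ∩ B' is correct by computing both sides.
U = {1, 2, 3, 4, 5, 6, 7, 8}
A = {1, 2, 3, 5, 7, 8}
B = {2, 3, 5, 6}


LHS: A ∩ B = {2, 3, 5}
(A ∩ B)' = U \ (A ∩ B) = {1, 4, 6, 7, 8}
A' = {4, 6}, B' = {1, 4, 7, 8}
Claimed RHS: A' ∩ B' = {4}
Identity is INVALID: LHS = {1, 4, 6, 7, 8} but the RHS claimed here equals {4}. The correct form is (A ∩ B)' = A' ∪ B'.

Identity is invalid: (A ∩ B)' = {1, 4, 6, 7, 8} but A' ∩ B' = {4}. The correct De Morgan law is (A ∩ B)' = A' ∪ B'.


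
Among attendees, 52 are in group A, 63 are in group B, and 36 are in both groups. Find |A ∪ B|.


|A ∪ B| = |A| + |B| - |A ∩ B|
= 52 + 63 - 36
= 79

|A ∪ B| = 79


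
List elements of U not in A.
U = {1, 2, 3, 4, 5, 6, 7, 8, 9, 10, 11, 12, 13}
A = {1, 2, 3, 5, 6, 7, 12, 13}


Aᶜ = U \ A = elements in U but not in A
U = {1, 2, 3, 4, 5, 6, 7, 8, 9, 10, 11, 12, 13}
A = {1, 2, 3, 5, 6, 7, 12, 13}
Aᶜ = {4, 8, 9, 10, 11}

Aᶜ = {4, 8, 9, 10, 11}


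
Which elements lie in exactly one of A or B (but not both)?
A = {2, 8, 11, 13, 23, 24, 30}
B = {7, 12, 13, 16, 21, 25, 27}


A △ B = (A \ B) ∪ (B \ A) = elements in exactly one of A or B
A \ B = {2, 8, 11, 23, 24, 30}
B \ A = {7, 12, 16, 21, 25, 27}
A △ B = {2, 7, 8, 11, 12, 16, 21, 23, 24, 25, 27, 30}

A △ B = {2, 7, 8, 11, 12, 16, 21, 23, 24, 25, 27, 30}


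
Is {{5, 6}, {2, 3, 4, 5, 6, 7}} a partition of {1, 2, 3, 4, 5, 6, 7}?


A partition requires: (1) non-empty parts, (2) pairwise disjoint, (3) union = U
Parts: {5, 6}, {2, 3, 4, 5, 6, 7}
Union of parts: {2, 3, 4, 5, 6, 7}
U = {1, 2, 3, 4, 5, 6, 7}
All non-empty? True
Pairwise disjoint? False
Covers U? False

No, not a valid partition


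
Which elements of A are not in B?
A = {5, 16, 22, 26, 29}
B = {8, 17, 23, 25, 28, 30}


A \ B = elements in A but not in B
A = {5, 16, 22, 26, 29}
B = {8, 17, 23, 25, 28, 30}
Remove from A any elements in B
A \ B = {5, 16, 22, 26, 29}

A \ B = {5, 16, 22, 26, 29}


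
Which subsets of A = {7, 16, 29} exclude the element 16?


A subset of A that omits 16 is a subset of A \ {16}, so there are 2^(n-1) = 2^2 = 4 of them.
Subsets excluding 16: ∅, {7}, {29}, {7, 29}

Subsets excluding 16 (4 total): ∅, {7}, {29}, {7, 29}


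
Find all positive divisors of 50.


Checking each candidate:
Condition: positive divisors of 50
Result = {1, 2, 5, 10, 25, 50}

{1, 2, 5, 10, 25, 50}


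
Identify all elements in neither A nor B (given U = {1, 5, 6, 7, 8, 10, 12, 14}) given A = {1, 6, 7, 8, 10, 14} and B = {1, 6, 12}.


A = {1, 6, 7, 8, 10, 14}
B = {1, 6, 12}
Region: in neither A nor B (given U = {1, 5, 6, 7, 8, 10, 12, 14})
Elements: {5}

Elements in neither A nor B (given U = {1, 5, 6, 7, 8, 10, 12, 14}): {5}


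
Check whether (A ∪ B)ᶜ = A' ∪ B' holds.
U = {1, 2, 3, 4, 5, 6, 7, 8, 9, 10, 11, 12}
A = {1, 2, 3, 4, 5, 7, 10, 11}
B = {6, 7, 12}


LHS: A ∪ B = {1, 2, 3, 4, 5, 6, 7, 10, 11, 12}
(A ∪ B)' = U \ (A ∪ B) = {8, 9}
A' = {6, 8, 9, 12}, B' = {1, 2, 3, 4, 5, 8, 9, 10, 11}
Claimed RHS: A' ∪ B' = {1, 2, 3, 4, 5, 6, 8, 9, 10, 11, 12}
Identity is INVALID: LHS = {8, 9} but the RHS claimed here equals {1, 2, 3, 4, 5, 6, 8, 9, 10, 11, 12}. The correct form is (A ∪ B)' = A' ∩ B'.

Identity is invalid: (A ∪ B)' = {8, 9} but A' ∪ B' = {1, 2, 3, 4, 5, 6, 8, 9, 10, 11, 12}. The correct De Morgan law is (A ∪ B)' = A' ∩ B'.


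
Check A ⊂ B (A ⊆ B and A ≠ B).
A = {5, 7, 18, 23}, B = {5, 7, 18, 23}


A ⊂ B requires: A ⊆ B AND A ≠ B.
A ⊆ B? Yes
A = B? Yes
A = B, so A is not a PROPER subset.

No, A is not a proper subset of B


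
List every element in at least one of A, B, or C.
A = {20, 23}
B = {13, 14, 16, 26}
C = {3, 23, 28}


A ∪ B = {13, 14, 16, 20, 23, 26}
(A ∪ B) ∪ C = {3, 13, 14, 16, 20, 23, 26, 28}

A ∪ B ∪ C = {3, 13, 14, 16, 20, 23, 26, 28}


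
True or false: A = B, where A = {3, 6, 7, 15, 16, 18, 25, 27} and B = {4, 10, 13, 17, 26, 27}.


Two sets are equal iff they have exactly the same elements.
A = {3, 6, 7, 15, 16, 18, 25, 27}
B = {4, 10, 13, 17, 26, 27}
Differences: {3, 4, 6, 7, 10, 13, 15, 16, 17, 18, 25, 26}
A ≠ B

No, A ≠ B


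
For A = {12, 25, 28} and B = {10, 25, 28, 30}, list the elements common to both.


A ∩ B = elements in both A and B
A = {12, 25, 28}
B = {10, 25, 28, 30}
A ∩ B = {25, 28}

A ∩ B = {25, 28}


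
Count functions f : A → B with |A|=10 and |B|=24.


Each of |A| = 10 inputs maps to any of |B| = 24 outputs.
# functions = |B|^|A| = 24^10
= 63403380965376

Number of functions = 63403380965376


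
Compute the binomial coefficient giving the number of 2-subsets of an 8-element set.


C(n,k) = n! / (k!(n-k)!)
C(8,2) = 8! / (2!6!)
= 28

C(8,2) = 28


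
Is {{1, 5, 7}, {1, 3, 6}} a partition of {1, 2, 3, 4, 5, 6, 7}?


A partition requires: (1) non-empty parts, (2) pairwise disjoint, (3) union = U
Parts: {1, 5, 7}, {1, 3, 6}
Union of parts: {1, 3, 5, 6, 7}
U = {1, 2, 3, 4, 5, 6, 7}
All non-empty? True
Pairwise disjoint? False
Covers U? False

No, not a valid partition


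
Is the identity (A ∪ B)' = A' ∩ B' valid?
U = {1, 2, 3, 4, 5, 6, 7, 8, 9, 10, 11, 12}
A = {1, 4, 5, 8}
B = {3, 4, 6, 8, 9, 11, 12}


LHS: A ∪ B = {1, 3, 4, 5, 6, 8, 9, 11, 12}
(A ∪ B)' = U \ (A ∪ B) = {2, 7, 10}
A' = {2, 3, 6, 7, 9, 10, 11, 12}, B' = {1, 2, 5, 7, 10}
Claimed RHS: A' ∩ B' = {2, 7, 10}
Identity is VALID: LHS = RHS = {2, 7, 10} ✓

Identity is valid. (A ∪ B)' = A' ∩ B' = {2, 7, 10}


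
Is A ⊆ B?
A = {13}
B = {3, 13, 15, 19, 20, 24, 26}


A ⊆ B means every element of A is in B.
All elements of A are in B.
So A ⊆ B.

Yes, A ⊆ B


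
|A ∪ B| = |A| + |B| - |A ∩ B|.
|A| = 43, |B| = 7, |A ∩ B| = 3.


|A ∪ B| = |A| + |B| - |A ∩ B|
= 43 + 7 - 3
= 47

|A ∪ B| = 47


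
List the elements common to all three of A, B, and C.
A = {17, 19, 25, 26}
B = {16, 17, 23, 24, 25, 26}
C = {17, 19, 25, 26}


A ∩ B = {17, 25, 26}
(A ∩ B) ∩ C = {17, 25, 26}

A ∩ B ∩ C = {17, 25, 26}


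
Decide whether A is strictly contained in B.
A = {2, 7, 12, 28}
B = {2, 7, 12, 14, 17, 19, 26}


A ⊂ B requires: A ⊆ B AND A ≠ B.
A ⊆ B? No
A ⊄ B, so A is not a proper subset.

No, A is not a proper subset of B


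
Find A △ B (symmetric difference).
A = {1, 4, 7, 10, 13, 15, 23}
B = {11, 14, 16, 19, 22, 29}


A △ B = (A \ B) ∪ (B \ A) = elements in exactly one of A or B
A \ B = {1, 4, 7, 10, 13, 15, 23}
B \ A = {11, 14, 16, 19, 22, 29}
A △ B = {1, 4, 7, 10, 11, 13, 14, 15, 16, 19, 22, 23, 29}

A △ B = {1, 4, 7, 10, 11, 13, 14, 15, 16, 19, 22, 23, 29}


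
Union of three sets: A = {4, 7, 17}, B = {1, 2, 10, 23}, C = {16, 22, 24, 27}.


A ∪ B = {1, 2, 4, 7, 10, 17, 23}
(A ∪ B) ∪ C = {1, 2, 4, 7, 10, 16, 17, 22, 23, 24, 27}

A ∪ B ∪ C = {1, 2, 4, 7, 10, 16, 17, 22, 23, 24, 27}


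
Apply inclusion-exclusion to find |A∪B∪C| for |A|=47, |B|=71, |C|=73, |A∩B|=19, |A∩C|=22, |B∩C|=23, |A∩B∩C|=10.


|A∪B∪C| = |A|+|B|+|C| - |A∩B|-|A∩C|-|B∩C| + |A∩B∩C|
= 47+71+73 - 19-22-23 + 10
= 191 - 64 + 10
= 137

|A ∪ B ∪ C| = 137


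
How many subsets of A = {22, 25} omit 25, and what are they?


A subset of A that omits 25 is a subset of A \ {25}, so there are 2^(n-1) = 2^1 = 2 of them.
Subsets excluding 25: ∅, {22}

Subsets excluding 25 (2 total): ∅, {22}


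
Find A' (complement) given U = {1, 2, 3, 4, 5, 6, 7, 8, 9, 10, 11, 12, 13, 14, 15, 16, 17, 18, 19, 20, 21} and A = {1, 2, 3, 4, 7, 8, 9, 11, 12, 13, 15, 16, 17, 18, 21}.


Aᶜ = U \ A = elements in U but not in A
U = {1, 2, 3, 4, 5, 6, 7, 8, 9, 10, 11, 12, 13, 14, 15, 16, 17, 18, 19, 20, 21}
A = {1, 2, 3, 4, 7, 8, 9, 11, 12, 13, 15, 16, 17, 18, 21}
Aᶜ = {5, 6, 10, 14, 19, 20}

Aᶜ = {5, 6, 10, 14, 19, 20}


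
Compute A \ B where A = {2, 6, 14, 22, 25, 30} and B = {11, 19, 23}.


A \ B = elements in A but not in B
A = {2, 6, 14, 22, 25, 30}
B = {11, 19, 23}
Remove from A any elements in B
A \ B = {2, 6, 14, 22, 25, 30}

A \ B = {2, 6, 14, 22, 25, 30}


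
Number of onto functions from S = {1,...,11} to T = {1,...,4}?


n = |S| = 11, k = |T| = 4. Surjections via inclusion-exclusion:
S(n,k) = Σ(-1)^i × C(k,i) × (k-i)^n, i=0 to k
i=0: (-1)^0×C(4,0)×4^11 = 4194304
i=1: (-1)^1×C(4,1)×3^11 = -708588
i=2: (-1)^2×C(4,2)×2^11 = 12288
i=3: (-1)^3×C(4,3)×1^11 = -4
i=4: (-1)^4×C(4,4)×0^11 = 0
Total = 3498000

Number of surjections = 3498000


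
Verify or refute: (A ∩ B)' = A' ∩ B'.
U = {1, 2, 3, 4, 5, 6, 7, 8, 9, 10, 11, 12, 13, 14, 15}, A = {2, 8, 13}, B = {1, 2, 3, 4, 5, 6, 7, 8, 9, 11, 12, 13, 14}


LHS: A ∩ B = {2, 8, 13}
(A ∩ B)' = U \ (A ∩ B) = {1, 3, 4, 5, 6, 7, 9, 10, 11, 12, 14, 15}
A' = {1, 3, 4, 5, 6, 7, 9, 10, 11, 12, 14, 15}, B' = {10, 15}
Claimed RHS: A' ∩ B' = {10, 15}
Identity is INVALID: LHS = {1, 3, 4, 5, 6, 7, 9, 10, 11, 12, 14, 15} but the RHS claimed here equals {10, 15}. The correct form is (A ∩ B)' = A' ∪ B'.

Identity is invalid: (A ∩ B)' = {1, 3, 4, 5, 6, 7, 9, 10, 11, 12, 14, 15} but A' ∩ B' = {10, 15}. The correct De Morgan law is (A ∩ B)' = A' ∪ B'.


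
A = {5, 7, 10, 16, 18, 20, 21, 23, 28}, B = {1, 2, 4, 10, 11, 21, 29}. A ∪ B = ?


A ∪ B = all elements in A or B (or both)
A = {5, 7, 10, 16, 18, 20, 21, 23, 28}
B = {1, 2, 4, 10, 11, 21, 29}
A ∪ B = {1, 2, 4, 5, 7, 10, 11, 16, 18, 20, 21, 23, 28, 29}

A ∪ B = {1, 2, 4, 5, 7, 10, 11, 16, 18, 20, 21, 23, 28, 29}


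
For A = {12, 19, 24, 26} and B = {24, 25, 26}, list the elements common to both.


A ∩ B = elements in both A and B
A = {12, 19, 24, 26}
B = {24, 25, 26}
A ∩ B = {24, 26}

A ∩ B = {24, 26}


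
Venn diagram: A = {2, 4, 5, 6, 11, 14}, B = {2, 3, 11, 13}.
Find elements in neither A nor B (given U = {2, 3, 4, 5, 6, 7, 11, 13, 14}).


A = {2, 4, 5, 6, 11, 14}
B = {2, 3, 11, 13}
Region: in neither A nor B (given U = {2, 3, 4, 5, 6, 7, 11, 13, 14})
Elements: {7}

Elements in neither A nor B (given U = {2, 3, 4, 5, 6, 7, 11, 13, 14}): {7}


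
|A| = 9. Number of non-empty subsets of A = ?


Total subsets = 2^n = 2^9 = 512
Non-empty subsets exclude the empty set: 2^n - 1
= 512 - 1
= 511

Number of non-empty subsets = 511


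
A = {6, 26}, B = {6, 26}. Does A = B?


Two sets are equal iff they have exactly the same elements.
A = {6, 26}
B = {6, 26}
Same elements → A = B

Yes, A = B


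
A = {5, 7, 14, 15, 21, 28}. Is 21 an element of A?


A = {5, 7, 14, 15, 21, 28}
Checking if 21 is in A
21 is in A → True

21 ∈ A


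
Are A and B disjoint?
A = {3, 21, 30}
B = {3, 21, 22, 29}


Disjoint means A ∩ B = ∅.
A ∩ B = {3, 21}
A ∩ B ≠ ∅, so A and B are NOT disjoint.

No, A and B are not disjoint (A ∩ B = {3, 21})


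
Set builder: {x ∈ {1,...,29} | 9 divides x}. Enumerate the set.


Checking each candidate:
Condition: multiples of 9 in {1,...,29}
Result = {9, 18, 27}

{9, 18, 27}


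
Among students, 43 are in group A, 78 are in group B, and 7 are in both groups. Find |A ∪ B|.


|A ∪ B| = |A| + |B| - |A ∩ B|
= 43 + 78 - 7
= 114

|A ∪ B| = 114


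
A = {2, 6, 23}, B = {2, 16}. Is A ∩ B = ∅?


Disjoint means A ∩ B = ∅.
A ∩ B = {2}
A ∩ B ≠ ∅, so A and B are NOT disjoint.

No, A and B are not disjoint (A ∩ B = {2})


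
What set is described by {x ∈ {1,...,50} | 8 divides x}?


Checking each candidate:
Condition: multiples of 8 in {1,...,50}
Result = {8, 16, 24, 32, 40, 48}

{8, 16, 24, 32, 40, 48}


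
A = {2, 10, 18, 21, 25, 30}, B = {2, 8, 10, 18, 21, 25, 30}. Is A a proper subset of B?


A ⊂ B requires: A ⊆ B AND A ≠ B.
A ⊆ B? Yes
A = B? No
A ⊂ B: Yes (A is a proper subset of B)

Yes, A ⊂ B


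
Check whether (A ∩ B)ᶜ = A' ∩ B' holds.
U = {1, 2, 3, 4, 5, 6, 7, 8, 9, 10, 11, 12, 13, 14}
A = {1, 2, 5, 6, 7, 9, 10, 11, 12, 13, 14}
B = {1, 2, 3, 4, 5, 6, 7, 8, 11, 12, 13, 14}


LHS: A ∩ B = {1, 2, 5, 6, 7, 11, 12, 13, 14}
(A ∩ B)' = U \ (A ∩ B) = {3, 4, 8, 9, 10}
A' = {3, 4, 8}, B' = {9, 10}
Claimed RHS: A' ∩ B' = ∅
Identity is INVALID: LHS = {3, 4, 8, 9, 10} but the RHS claimed here equals ∅. The correct form is (A ∩ B)' = A' ∪ B'.

Identity is invalid: (A ∩ B)' = {3, 4, 8, 9, 10} but A' ∩ B' = ∅. The correct De Morgan law is (A ∩ B)' = A' ∪ B'.


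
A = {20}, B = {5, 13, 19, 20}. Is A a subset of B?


A ⊆ B means every element of A is in B.
All elements of A are in B.
So A ⊆ B.

Yes, A ⊆ B


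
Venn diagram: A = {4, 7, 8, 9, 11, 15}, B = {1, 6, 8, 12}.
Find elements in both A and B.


A = {4, 7, 8, 9, 11, 15}
B = {1, 6, 8, 12}
Region: in both A and B
Elements: {8}

Elements in both A and B: {8}


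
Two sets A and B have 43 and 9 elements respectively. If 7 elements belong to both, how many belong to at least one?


|A ∪ B| = |A| + |B| - |A ∩ B|
= 43 + 9 - 7
= 45

|A ∪ B| = 45


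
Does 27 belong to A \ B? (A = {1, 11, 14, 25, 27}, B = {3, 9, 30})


A = {1, 11, 14, 25, 27}, B = {3, 9, 30}
A \ B = elements in A but not in B
A \ B = {1, 11, 14, 25, 27}
Checking if 27 ∈ A \ B
27 is in A \ B → True

27 ∈ A \ B


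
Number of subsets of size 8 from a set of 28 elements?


C(n,k) = n! / (k!(n-k)!)
C(28,8) = 28! / (8!20!)
= 3108105

C(28,8) = 3108105


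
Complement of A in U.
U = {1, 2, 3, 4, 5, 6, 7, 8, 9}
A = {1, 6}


Aᶜ = U \ A = elements in U but not in A
U = {1, 2, 3, 4, 5, 6, 7, 8, 9}
A = {1, 6}
Aᶜ = {2, 3, 4, 5, 7, 8, 9}

Aᶜ = {2, 3, 4, 5, 7, 8, 9}


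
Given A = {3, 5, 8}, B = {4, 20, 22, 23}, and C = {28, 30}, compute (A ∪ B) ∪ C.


A ∪ B = {3, 4, 5, 8, 20, 22, 23}
(A ∪ B) ∪ C = {3, 4, 5, 8, 20, 22, 23, 28, 30}

A ∪ B ∪ C = {3, 4, 5, 8, 20, 22, 23, 28, 30}


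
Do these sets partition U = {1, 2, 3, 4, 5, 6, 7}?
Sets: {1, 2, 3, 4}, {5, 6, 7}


A partition requires: (1) non-empty parts, (2) pairwise disjoint, (3) union = U
Parts: {1, 2, 3, 4}, {5, 6, 7}
Union of parts: {1, 2, 3, 4, 5, 6, 7}
U = {1, 2, 3, 4, 5, 6, 7}
All non-empty? True
Pairwise disjoint? True
Covers U? True

Yes, valid partition


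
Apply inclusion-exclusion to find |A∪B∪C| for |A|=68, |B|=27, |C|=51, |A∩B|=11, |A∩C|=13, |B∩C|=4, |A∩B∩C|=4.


|A∪B∪C| = |A|+|B|+|C| - |A∩B|-|A∩C|-|B∩C| + |A∩B∩C|
= 68+27+51 - 11-13-4 + 4
= 146 - 28 + 4
= 122

|A ∪ B ∪ C| = 122


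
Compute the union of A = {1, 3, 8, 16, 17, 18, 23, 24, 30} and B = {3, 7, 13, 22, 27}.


A ∪ B = all elements in A or B (or both)
A = {1, 3, 8, 16, 17, 18, 23, 24, 30}
B = {3, 7, 13, 22, 27}
A ∪ B = {1, 3, 7, 8, 13, 16, 17, 18, 22, 23, 24, 27, 30}

A ∪ B = {1, 3, 7, 8, 13, 16, 17, 18, 22, 23, 24, 27, 30}


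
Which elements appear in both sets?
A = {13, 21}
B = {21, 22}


A ∩ B = elements in both A and B
A = {13, 21}
B = {21, 22}
A ∩ B = {21}

A ∩ B = {21}


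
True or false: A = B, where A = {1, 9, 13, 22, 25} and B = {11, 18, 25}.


Two sets are equal iff they have exactly the same elements.
A = {1, 9, 13, 22, 25}
B = {11, 18, 25}
Differences: {1, 9, 11, 13, 18, 22}
A ≠ B

No, A ≠ B


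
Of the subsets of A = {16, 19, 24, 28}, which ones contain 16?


A subset of A contains 16 iff the remaining 3 elements form any subset of A \ {16}.
Count: 2^(n-1) = 2^3 = 8
Subsets containing 16: {16}, {16, 19}, {16, 24}, {16, 28}, {16, 19, 24}, {16, 19, 28}, {16, 24, 28}, {16, 19, 24, 28}

Subsets containing 16 (8 total): {16}, {16, 19}, {16, 24}, {16, 28}, {16, 19, 24}, {16, 19, 28}, {16, 24, 28}, {16, 19, 24, 28}


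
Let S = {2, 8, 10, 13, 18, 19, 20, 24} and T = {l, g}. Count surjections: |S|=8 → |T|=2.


n = |S| = 8, k = |T| = 2. Surjections via inclusion-exclusion:
S(n,k) = Σ(-1)^i × C(k,i) × (k-i)^n, i=0 to k
i=0: (-1)^0×C(2,0)×2^8 = 256
i=1: (-1)^1×C(2,1)×1^8 = -2
i=2: (-1)^2×C(2,2)×0^8 = 0
Total = 254

Number of surjections = 254


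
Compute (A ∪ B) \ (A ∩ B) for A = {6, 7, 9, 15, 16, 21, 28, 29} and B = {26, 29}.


A △ B = (A \ B) ∪ (B \ A) = elements in exactly one of A or B
A \ B = {6, 7, 9, 15, 16, 21, 28}
B \ A = {26}
A △ B = {6, 7, 9, 15, 16, 21, 26, 28}

A △ B = {6, 7, 9, 15, 16, 21, 26, 28}


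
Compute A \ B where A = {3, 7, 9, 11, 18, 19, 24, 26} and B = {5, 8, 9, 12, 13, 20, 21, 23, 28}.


A \ B = elements in A but not in B
A = {3, 7, 9, 11, 18, 19, 24, 26}
B = {5, 8, 9, 12, 13, 20, 21, 23, 28}
Remove from A any elements in B
A \ B = {3, 7, 11, 18, 19, 24, 26}

A \ B = {3, 7, 11, 18, 19, 24, 26}


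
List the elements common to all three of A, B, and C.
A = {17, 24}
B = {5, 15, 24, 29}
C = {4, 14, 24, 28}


A ∩ B = {24}
(A ∩ B) ∩ C = {24}

A ∩ B ∩ C = {24}


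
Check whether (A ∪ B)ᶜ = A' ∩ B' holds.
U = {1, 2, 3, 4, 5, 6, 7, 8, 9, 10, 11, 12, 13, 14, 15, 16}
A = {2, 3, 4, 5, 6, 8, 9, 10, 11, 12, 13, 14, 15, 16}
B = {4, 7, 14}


LHS: A ∪ B = {2, 3, 4, 5, 6, 7, 8, 9, 10, 11, 12, 13, 14, 15, 16}
(A ∪ B)' = U \ (A ∪ B) = {1}
A' = {1, 7}, B' = {1, 2, 3, 5, 6, 8, 9, 10, 11, 12, 13, 15, 16}
Claimed RHS: A' ∩ B' = {1}
Identity is VALID: LHS = RHS = {1} ✓

Identity is valid. (A ∪ B)' = A' ∩ B' = {1}


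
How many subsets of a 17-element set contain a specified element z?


Subsets of A containing z correspond to subsets of A \ {z}, which has 16 elements.
Count = 2^(n-1) = 2^16
= 65536

Number of subsets containing z = 65536


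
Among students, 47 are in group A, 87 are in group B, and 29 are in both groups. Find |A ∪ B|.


|A ∪ B| = |A| + |B| - |A ∩ B|
= 47 + 87 - 29
= 105

|A ∪ B| = 105


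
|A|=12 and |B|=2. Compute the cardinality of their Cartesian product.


|A × B| = |A| × |B|
= 12 × 2
= 24

|A × B| = 24


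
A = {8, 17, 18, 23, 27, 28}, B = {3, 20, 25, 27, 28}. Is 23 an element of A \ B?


A = {8, 17, 18, 23, 27, 28}, B = {3, 20, 25, 27, 28}
A \ B = elements in A but not in B
A \ B = {8, 17, 18, 23}
Checking if 23 ∈ A \ B
23 is in A \ B → True

23 ∈ A \ B


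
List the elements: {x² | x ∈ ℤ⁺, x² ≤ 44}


Checking each candidate:
Condition: positive perfect squares ≤ 44
Result = {1, 4, 9, 16, 25, 36}

{1, 4, 9, 16, 25, 36}


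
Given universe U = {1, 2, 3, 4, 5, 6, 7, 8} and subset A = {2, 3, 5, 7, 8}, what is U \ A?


Aᶜ = U \ A = elements in U but not in A
U = {1, 2, 3, 4, 5, 6, 7, 8}
A = {2, 3, 5, 7, 8}
Aᶜ = {1, 4, 6}

Aᶜ = {1, 4, 6}


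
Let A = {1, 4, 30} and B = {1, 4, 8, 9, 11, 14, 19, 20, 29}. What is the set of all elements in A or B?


A ∪ B = all elements in A or B (or both)
A = {1, 4, 30}
B = {1, 4, 8, 9, 11, 14, 19, 20, 29}
A ∪ B = {1, 4, 8, 9, 11, 14, 19, 20, 29, 30}

A ∪ B = {1, 4, 8, 9, 11, 14, 19, 20, 29, 30}


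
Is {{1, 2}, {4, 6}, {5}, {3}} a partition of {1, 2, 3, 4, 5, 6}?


A partition requires: (1) non-empty parts, (2) pairwise disjoint, (3) union = U
Parts: {1, 2}, {4, 6}, {5}, {3}
Union of parts: {1, 2, 3, 4, 5, 6}
U = {1, 2, 3, 4, 5, 6}
All non-empty? True
Pairwise disjoint? True
Covers U? True

Yes, valid partition


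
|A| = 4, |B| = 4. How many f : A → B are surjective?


n = |A| = 4, k = |B| = 4. Surjections via inclusion-exclusion:
S(n,k) = Σ(-1)^i × C(k,i) × (k-i)^n, i=0 to k
i=0: (-1)^0×C(4,0)×4^4 = 256
i=1: (-1)^1×C(4,1)×3^4 = -324
i=2: (-1)^2×C(4,2)×2^4 = 96
i=3: (-1)^3×C(4,3)×1^4 = -4
i=4: (-1)^4×C(4,4)×0^4 = 0
Total = 24

Number of surjections = 24


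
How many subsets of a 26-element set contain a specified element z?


Subsets of A containing z correspond to subsets of A \ {z}, which has 25 elements.
Count = 2^(n-1) = 2^25
= 33554432

Number of subsets containing z = 33554432


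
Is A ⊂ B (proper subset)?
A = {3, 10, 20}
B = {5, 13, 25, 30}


A ⊂ B requires: A ⊆ B AND A ≠ B.
A ⊆ B? No
A ⊄ B, so A is not a proper subset.

No, A is not a proper subset of B


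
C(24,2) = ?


C(n,k) = n! / (k!(n-k)!)
C(24,2) = 24! / (2!22!)
= 276

C(24,2) = 276


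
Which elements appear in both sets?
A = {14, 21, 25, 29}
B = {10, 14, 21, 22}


A ∩ B = elements in both A and B
A = {14, 21, 25, 29}
B = {10, 14, 21, 22}
A ∩ B = {14, 21}

A ∩ B = {14, 21}


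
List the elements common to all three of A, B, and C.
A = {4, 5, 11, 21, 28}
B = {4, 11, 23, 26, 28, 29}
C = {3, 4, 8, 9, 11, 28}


A ∩ B = {4, 11, 28}
(A ∩ B) ∩ C = {4, 11, 28}

A ∩ B ∩ C = {4, 11, 28}


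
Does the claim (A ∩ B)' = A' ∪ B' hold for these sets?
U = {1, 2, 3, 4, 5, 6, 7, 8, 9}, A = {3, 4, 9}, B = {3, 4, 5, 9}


LHS: A ∩ B = {3, 4, 9}
(A ∩ B)' = U \ (A ∩ B) = {1, 2, 5, 6, 7, 8}
A' = {1, 2, 5, 6, 7, 8}, B' = {1, 2, 6, 7, 8}
Claimed RHS: A' ∪ B' = {1, 2, 5, 6, 7, 8}
Identity is VALID: LHS = RHS = {1, 2, 5, 6, 7, 8} ✓

Identity is valid. (A ∩ B)' = A' ∪ B' = {1, 2, 5, 6, 7, 8}


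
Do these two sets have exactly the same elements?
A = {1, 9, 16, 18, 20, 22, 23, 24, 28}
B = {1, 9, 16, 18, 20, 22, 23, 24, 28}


Two sets are equal iff they have exactly the same elements.
A = {1, 9, 16, 18, 20, 22, 23, 24, 28}
B = {1, 9, 16, 18, 20, 22, 23, 24, 28}
Same elements → A = B

Yes, A = B


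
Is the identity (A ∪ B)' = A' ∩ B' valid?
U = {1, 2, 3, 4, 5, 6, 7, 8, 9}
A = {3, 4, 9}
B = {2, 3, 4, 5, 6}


LHS: A ∪ B = {2, 3, 4, 5, 6, 9}
(A ∪ B)' = U \ (A ∪ B) = {1, 7, 8}
A' = {1, 2, 5, 6, 7, 8}, B' = {1, 7, 8, 9}
Claimed RHS: A' ∩ B' = {1, 7, 8}
Identity is VALID: LHS = RHS = {1, 7, 8} ✓

Identity is valid. (A ∪ B)' = A' ∩ B' = {1, 7, 8}


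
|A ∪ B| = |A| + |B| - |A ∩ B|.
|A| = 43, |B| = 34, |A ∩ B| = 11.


|A ∪ B| = |A| + |B| - |A ∩ B|
= 43 + 34 - 11
= 66

|A ∪ B| = 66


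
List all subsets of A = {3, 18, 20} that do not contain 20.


A subset of A that omits 20 is a subset of A \ {20}, so there are 2^(n-1) = 2^2 = 4 of them.
Subsets excluding 20: ∅, {3}, {18}, {3, 18}

Subsets excluding 20 (4 total): ∅, {3}, {18}, {3, 18}


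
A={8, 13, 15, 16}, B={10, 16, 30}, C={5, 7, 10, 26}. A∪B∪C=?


A ∪ B = {8, 10, 13, 15, 16, 30}
(A ∪ B) ∪ C = {5, 7, 8, 10, 13, 15, 16, 26, 30}

A ∪ B ∪ C = {5, 7, 8, 10, 13, 15, 16, 26, 30}


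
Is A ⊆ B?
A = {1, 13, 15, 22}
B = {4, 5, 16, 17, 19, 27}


A ⊆ B means every element of A is in B.
Elements in A not in B: {1, 13, 15, 22}
So A ⊄ B.

No, A ⊄ B


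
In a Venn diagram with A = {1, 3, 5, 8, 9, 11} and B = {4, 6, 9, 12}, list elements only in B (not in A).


A = {1, 3, 5, 8, 9, 11}
B = {4, 6, 9, 12}
Region: only in B (not in A)
Elements: {4, 6, 12}

Elements only in B (not in A): {4, 6, 12}


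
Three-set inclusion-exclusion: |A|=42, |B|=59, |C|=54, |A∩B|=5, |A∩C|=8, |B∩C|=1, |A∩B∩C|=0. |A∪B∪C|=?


|A∪B∪C| = |A|+|B|+|C| - |A∩B|-|A∩C|-|B∩C| + |A∩B∩C|
= 42+59+54 - 5-8-1 + 0
= 155 - 14 + 0
= 141

|A ∪ B ∪ C| = 141


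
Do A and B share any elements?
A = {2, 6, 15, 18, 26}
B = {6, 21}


Disjoint means A ∩ B = ∅.
A ∩ B = {6}
A ∩ B ≠ ∅, so A and B are NOT disjoint.

Yes — A and B share the element(s) of A ∩ B = {6}, so they are not disjoint


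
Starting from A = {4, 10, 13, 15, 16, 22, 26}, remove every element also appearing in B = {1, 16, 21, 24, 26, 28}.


A \ B = elements in A but not in B
A = {4, 10, 13, 15, 16, 22, 26}
B = {1, 16, 21, 24, 26, 28}
Remove from A any elements in B
A \ B = {4, 10, 13, 15, 22}

A \ B = {4, 10, 13, 15, 22}


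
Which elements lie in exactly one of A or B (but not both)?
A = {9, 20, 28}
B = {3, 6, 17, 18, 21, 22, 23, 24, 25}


A △ B = (A \ B) ∪ (B \ A) = elements in exactly one of A or B
A \ B = {9, 20, 28}
B \ A = {3, 6, 17, 18, 21, 22, 23, 24, 25}
A △ B = {3, 6, 9, 17, 18, 20, 21, 22, 23, 24, 25, 28}

A △ B = {3, 6, 9, 17, 18, 20, 21, 22, 23, 24, 25, 28}


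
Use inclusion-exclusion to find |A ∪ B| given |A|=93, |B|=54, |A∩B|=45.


|A ∪ B| = |A| + |B| - |A ∩ B|
= 93 + 54 - 45
= 102

|A ∪ B| = 102


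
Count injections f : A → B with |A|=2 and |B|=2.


An injection sends each of |A| = 2 inputs to a distinct output in B.
# injections = |B|·(|B|-1)·…·(|B|-|A|+1) = 2! / (2 - 2)!
= 2 × 1
= 2

Number of injections = 2


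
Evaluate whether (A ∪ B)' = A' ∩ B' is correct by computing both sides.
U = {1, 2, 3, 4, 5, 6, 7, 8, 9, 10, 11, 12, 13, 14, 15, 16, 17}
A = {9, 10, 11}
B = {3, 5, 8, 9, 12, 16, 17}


LHS: A ∪ B = {3, 5, 8, 9, 10, 11, 12, 16, 17}
(A ∪ B)' = U \ (A ∪ B) = {1, 2, 4, 6, 7, 13, 14, 15}
A' = {1, 2, 3, 4, 5, 6, 7, 8, 12, 13, 14, 15, 16, 17}, B' = {1, 2, 4, 6, 7, 10, 11, 13, 14, 15}
Claimed RHS: A' ∩ B' = {1, 2, 4, 6, 7, 13, 14, 15}
Identity is VALID: LHS = RHS = {1, 2, 4, 6, 7, 13, 14, 15} ✓

Identity is valid. (A ∪ B)' = A' ∩ B' = {1, 2, 4, 6, 7, 13, 14, 15}


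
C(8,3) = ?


C(n,k) = n! / (k!(n-k)!)
C(8,3) = 8! / (3!5!)
= 56

C(8,3) = 56


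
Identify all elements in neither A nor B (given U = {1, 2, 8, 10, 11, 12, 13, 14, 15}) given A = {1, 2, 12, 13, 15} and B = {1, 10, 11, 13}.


A = {1, 2, 12, 13, 15}
B = {1, 10, 11, 13}
Region: in neither A nor B (given U = {1, 2, 8, 10, 11, 12, 13, 14, 15})
Elements: {8, 14}

Elements in neither A nor B (given U = {1, 2, 8, 10, 11, 12, 13, 14, 15}): {8, 14}


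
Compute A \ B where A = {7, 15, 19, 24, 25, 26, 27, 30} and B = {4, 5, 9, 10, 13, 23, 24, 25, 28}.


A \ B = elements in A but not in B
A = {7, 15, 19, 24, 25, 26, 27, 30}
B = {4, 5, 9, 10, 13, 23, 24, 25, 28}
Remove from A any elements in B
A \ B = {7, 15, 19, 26, 27, 30}

A \ B = {7, 15, 19, 26, 27, 30}


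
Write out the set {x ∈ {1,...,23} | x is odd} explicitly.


Checking each candidate:
Condition: odd numbers in {1,...,23}
Result = {1, 3, 5, 7, 9, 11, 13, 15, 17, 19, 21, 23}

{1, 3, 5, 7, 9, 11, 13, 15, 17, 19, 21, 23}


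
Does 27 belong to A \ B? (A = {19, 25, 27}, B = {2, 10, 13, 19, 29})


A = {19, 25, 27}, B = {2, 10, 13, 19, 29}
A \ B = elements in A but not in B
A \ B = {25, 27}
Checking if 27 ∈ A \ B
27 is in A \ B → True

27 ∈ A \ B


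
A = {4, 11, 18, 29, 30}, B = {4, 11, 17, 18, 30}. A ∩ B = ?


A ∩ B = elements in both A and B
A = {4, 11, 18, 29, 30}
B = {4, 11, 17, 18, 30}
A ∩ B = {4, 11, 18, 30}

A ∩ B = {4, 11, 18, 30}


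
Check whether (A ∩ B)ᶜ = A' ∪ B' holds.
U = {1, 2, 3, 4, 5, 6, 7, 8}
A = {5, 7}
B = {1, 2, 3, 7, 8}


LHS: A ∩ B = {7}
(A ∩ B)' = U \ (A ∩ B) = {1, 2, 3, 4, 5, 6, 8}
A' = {1, 2, 3, 4, 6, 8}, B' = {4, 5, 6}
Claimed RHS: A' ∪ B' = {1, 2, 3, 4, 5, 6, 8}
Identity is VALID: LHS = RHS = {1, 2, 3, 4, 5, 6, 8} ✓

Identity is valid. (A ∩ B)' = A' ∪ B' = {1, 2, 3, 4, 5, 6, 8}


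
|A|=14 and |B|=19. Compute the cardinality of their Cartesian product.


|A × B| = |A| × |B|
= 14 × 19
= 266

|A × B| = 266


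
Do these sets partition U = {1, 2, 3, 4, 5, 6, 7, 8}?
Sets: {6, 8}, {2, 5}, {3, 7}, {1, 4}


A partition requires: (1) non-empty parts, (2) pairwise disjoint, (3) union = U
Parts: {6, 8}, {2, 5}, {3, 7}, {1, 4}
Union of parts: {1, 2, 3, 4, 5, 6, 7, 8}
U = {1, 2, 3, 4, 5, 6, 7, 8}
All non-empty? True
Pairwise disjoint? True
Covers U? True

Yes, valid partition


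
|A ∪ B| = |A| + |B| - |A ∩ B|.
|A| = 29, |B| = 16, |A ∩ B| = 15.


|A ∪ B| = |A| + |B| - |A ∩ B|
= 29 + 16 - 15
= 30

|A ∪ B| = 30


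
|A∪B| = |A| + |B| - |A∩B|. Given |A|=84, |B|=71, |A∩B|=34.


|A ∪ B| = |A| + |B| - |A ∩ B|
= 84 + 71 - 34
= 121

|A ∪ B| = 121


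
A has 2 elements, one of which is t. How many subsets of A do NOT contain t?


Subsets of A avoiding t are subsets of A \ {t}, which has 1 elements.
Count = 2^(n-1) = 2^1
= 2

Number of subsets avoiding t = 2


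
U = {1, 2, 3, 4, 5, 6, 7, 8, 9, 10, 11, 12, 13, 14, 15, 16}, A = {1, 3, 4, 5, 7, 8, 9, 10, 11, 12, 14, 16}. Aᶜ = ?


Aᶜ = U \ A = elements in U but not in A
U = {1, 2, 3, 4, 5, 6, 7, 8, 9, 10, 11, 12, 13, 14, 15, 16}
A = {1, 3, 4, 5, 7, 8, 9, 10, 11, 12, 14, 16}
Aᶜ = {2, 6, 13, 15}

Aᶜ = {2, 6, 13, 15}


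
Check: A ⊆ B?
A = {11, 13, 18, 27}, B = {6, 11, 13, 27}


A ⊆ B means every element of A is in B.
Elements in A not in B: {18}
So A ⊄ B.

No, A ⊄ B


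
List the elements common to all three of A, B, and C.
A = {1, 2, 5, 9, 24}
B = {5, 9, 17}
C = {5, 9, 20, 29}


A ∩ B = {5, 9}
(A ∩ B) ∩ C = {5, 9}

A ∩ B ∩ C = {5, 9}


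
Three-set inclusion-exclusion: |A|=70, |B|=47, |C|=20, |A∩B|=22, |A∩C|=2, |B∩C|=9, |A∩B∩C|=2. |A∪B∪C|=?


|A∪B∪C| = |A|+|B|+|C| - |A∩B|-|A∩C|-|B∩C| + |A∩B∩C|
= 70+47+20 - 22-2-9 + 2
= 137 - 33 + 2
= 106

|A ∪ B ∪ C| = 106


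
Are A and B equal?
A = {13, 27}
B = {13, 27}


Two sets are equal iff they have exactly the same elements.
A = {13, 27}
B = {13, 27}
Same elements → A = B

Yes, A = B


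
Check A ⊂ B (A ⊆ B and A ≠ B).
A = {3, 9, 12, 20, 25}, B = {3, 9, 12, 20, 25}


A ⊂ B requires: A ⊆ B AND A ≠ B.
A ⊆ B? Yes
A = B? Yes
A = B, so A is not a PROPER subset.

No, A is not a proper subset of B


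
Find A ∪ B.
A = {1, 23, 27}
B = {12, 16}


A ∪ B = all elements in A or B (or both)
A = {1, 23, 27}
B = {12, 16}
A ∪ B = {1, 12, 16, 23, 27}

A ∪ B = {1, 12, 16, 23, 27}


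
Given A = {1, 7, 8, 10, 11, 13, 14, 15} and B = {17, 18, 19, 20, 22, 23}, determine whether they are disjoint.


Disjoint means A ∩ B = ∅.
A ∩ B = ∅
A ∩ B = ∅, so A and B are disjoint.

Yes, A and B are disjoint


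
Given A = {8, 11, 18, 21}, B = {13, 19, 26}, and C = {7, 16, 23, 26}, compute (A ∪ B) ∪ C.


A ∪ B = {8, 11, 13, 18, 19, 21, 26}
(A ∪ B) ∪ C = {7, 8, 11, 13, 16, 18, 19, 21, 23, 26}

A ∪ B ∪ C = {7, 8, 11, 13, 16, 18, 19, 21, 23, 26}


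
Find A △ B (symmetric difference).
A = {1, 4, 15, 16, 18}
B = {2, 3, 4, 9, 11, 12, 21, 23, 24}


A △ B = (A \ B) ∪ (B \ A) = elements in exactly one of A or B
A \ B = {1, 15, 16, 18}
B \ A = {2, 3, 9, 11, 12, 21, 23, 24}
A △ B = {1, 2, 3, 9, 11, 12, 15, 16, 18, 21, 23, 24}

A △ B = {1, 2, 3, 9, 11, 12, 15, 16, 18, 21, 23, 24}


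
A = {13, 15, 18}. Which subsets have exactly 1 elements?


|A| = 3, so A has C(3,1) = 3 subsets of size 1.
Enumerate by choosing 1 elements from A at a time:
{13}, {15}, {18}

1-element subsets (3 total): {13}, {15}, {18}


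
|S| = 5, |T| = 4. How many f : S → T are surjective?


n = |S| = 5, k = |T| = 4. Surjections via inclusion-exclusion:
S(n,k) = Σ(-1)^i × C(k,i) × (k-i)^n, i=0 to k
i=0: (-1)^0×C(4,0)×4^5 = 1024
i=1: (-1)^1×C(4,1)×3^5 = -972
i=2: (-1)^2×C(4,2)×2^5 = 192
i=3: (-1)^3×C(4,3)×1^5 = -4
i=4: (-1)^4×C(4,4)×0^5 = 0
Total = 240

Number of surjections = 240


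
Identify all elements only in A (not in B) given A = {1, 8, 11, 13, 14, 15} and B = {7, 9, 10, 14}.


A = {1, 8, 11, 13, 14, 15}
B = {7, 9, 10, 14}
Region: only in A (not in B)
Elements: {1, 8, 11, 13, 15}

Elements only in A (not in B): {1, 8, 11, 13, 15}


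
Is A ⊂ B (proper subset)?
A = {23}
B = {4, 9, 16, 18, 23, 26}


A ⊂ B requires: A ⊆ B AND A ≠ B.
A ⊆ B? Yes
A = B? No
A ⊂ B: Yes (A is a proper subset of B)

Yes, A ⊂ B


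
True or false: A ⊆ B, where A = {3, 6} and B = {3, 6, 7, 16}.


A ⊆ B means every element of A is in B.
All elements of A are in B.
So A ⊆ B.

Yes, A ⊆ B


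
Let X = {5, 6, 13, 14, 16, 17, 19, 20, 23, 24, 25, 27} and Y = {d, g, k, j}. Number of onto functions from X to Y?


n = |X| = 12, k = |Y| = 4. Surjections via inclusion-exclusion:
S(n,k) = Σ(-1)^i × C(k,i) × (k-i)^n, i=0 to k
i=0: (-1)^0×C(4,0)×4^12 = 16777216
i=1: (-1)^1×C(4,1)×3^12 = -2125764
i=2: (-1)^2×C(4,2)×2^12 = 24576
i=3: (-1)^3×C(4,3)×1^12 = -4
i=4: (-1)^4×C(4,4)×0^12 = 0
Total = 14676024

Number of surjections = 14676024


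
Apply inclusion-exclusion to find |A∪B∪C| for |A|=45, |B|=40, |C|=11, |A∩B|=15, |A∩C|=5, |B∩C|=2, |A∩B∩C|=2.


|A∪B∪C| = |A|+|B|+|C| - |A∩B|-|A∩C|-|B∩C| + |A∩B∩C|
= 45+40+11 - 15-5-2 + 2
= 96 - 22 + 2
= 76

|A ∪ B ∪ C| = 76


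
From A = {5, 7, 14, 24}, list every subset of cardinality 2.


|A| = 4, so A has C(4,2) = 6 subsets of size 2.
Enumerate by choosing 2 elements from A at a time:
{5, 7}, {5, 14}, {5, 24}, {7, 14}, {7, 24}, {14, 24}

2-element subsets (6 total): {5, 7}, {5, 14}, {5, 24}, {7, 14}, {7, 24}, {14, 24}


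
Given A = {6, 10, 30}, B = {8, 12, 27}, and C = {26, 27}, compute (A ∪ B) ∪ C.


A ∪ B = {6, 8, 10, 12, 27, 30}
(A ∪ B) ∪ C = {6, 8, 10, 12, 26, 27, 30}

A ∪ B ∪ C = {6, 8, 10, 12, 26, 27, 30}


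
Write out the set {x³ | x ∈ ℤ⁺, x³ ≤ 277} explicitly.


Checking each candidate:
Condition: positive perfect cubes ≤ 277
Result = {1, 8, 27, 64, 125, 216}

{1, 8, 27, 64, 125, 216}


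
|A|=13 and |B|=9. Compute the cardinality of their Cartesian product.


|A × B| = |A| × |B|
= 13 × 9
= 117

|A × B| = 117


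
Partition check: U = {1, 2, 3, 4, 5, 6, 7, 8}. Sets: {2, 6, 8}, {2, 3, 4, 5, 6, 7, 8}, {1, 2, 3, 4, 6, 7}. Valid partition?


A partition requires: (1) non-empty parts, (2) pairwise disjoint, (3) union = U
Parts: {2, 6, 8}, {2, 3, 4, 5, 6, 7, 8}, {1, 2, 3, 4, 6, 7}
Union of parts: {1, 2, 3, 4, 5, 6, 7, 8}
U = {1, 2, 3, 4, 5, 6, 7, 8}
All non-empty? True
Pairwise disjoint? False
Covers U? True

No, not a valid partition


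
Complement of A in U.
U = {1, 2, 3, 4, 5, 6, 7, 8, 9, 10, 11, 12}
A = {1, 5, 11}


Aᶜ = U \ A = elements in U but not in A
U = {1, 2, 3, 4, 5, 6, 7, 8, 9, 10, 11, 12}
A = {1, 5, 11}
Aᶜ = {2, 3, 4, 6, 7, 8, 9, 10, 12}

Aᶜ = {2, 3, 4, 6, 7, 8, 9, 10, 12}


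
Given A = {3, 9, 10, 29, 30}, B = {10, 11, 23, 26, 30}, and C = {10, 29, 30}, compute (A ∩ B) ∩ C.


A ∩ B = {10, 30}
(A ∩ B) ∩ C = {10, 30}

A ∩ B ∩ C = {10, 30}


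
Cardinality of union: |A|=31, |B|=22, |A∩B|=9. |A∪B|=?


|A ∪ B| = |A| + |B| - |A ∩ B|
= 31 + 22 - 9
= 44

|A ∪ B| = 44


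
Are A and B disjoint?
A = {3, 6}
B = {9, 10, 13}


Disjoint means A ∩ B = ∅.
A ∩ B = ∅
A ∩ B = ∅, so A and B are disjoint.

Yes, A and B are disjoint


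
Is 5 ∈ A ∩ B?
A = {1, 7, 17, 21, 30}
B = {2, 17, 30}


A = {1, 7, 17, 21, 30}, B = {2, 17, 30}
A ∩ B = elements in both A and B
A ∩ B = {17, 30}
Checking if 5 ∈ A ∩ B
5 is not in A ∩ B → False

5 ∉ A ∩ B
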